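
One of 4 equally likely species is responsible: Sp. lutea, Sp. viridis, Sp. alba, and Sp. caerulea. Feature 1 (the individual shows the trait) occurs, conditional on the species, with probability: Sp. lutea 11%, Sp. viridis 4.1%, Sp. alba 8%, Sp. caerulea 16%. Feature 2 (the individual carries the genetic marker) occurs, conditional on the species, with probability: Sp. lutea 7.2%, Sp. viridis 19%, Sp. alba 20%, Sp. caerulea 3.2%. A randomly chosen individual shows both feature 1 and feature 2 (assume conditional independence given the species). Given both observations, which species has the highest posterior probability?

With a uniform prior (1/4 each), posterior ∝ likelihood:
  Sp. lutea: 0.11 × 0.072 = 0.00792
  Sp. viridis: 0.041 × 0.19 = 0.00779
  Sp. alba: 0.08 × 0.2 = 0.016
  Sp. caerulea: 0.16 × 0.032 = 0.00512
Sum = 0.03683.
Largest term belongs to Sp. alba, so Sp. alba is most probable.

Sp. alba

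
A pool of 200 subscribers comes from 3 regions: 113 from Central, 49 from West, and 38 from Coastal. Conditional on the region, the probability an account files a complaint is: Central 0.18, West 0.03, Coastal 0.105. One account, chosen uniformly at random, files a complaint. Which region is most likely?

Central

By Bayes' rule, posterior ∝ prior × likelihood:
  Central: 0.565 × 0.18 = 0.1017
  West: 0.245 × 0.03 = 0.00735
  Coastal: 0.19 × 0.105 = 0.01995
Normalizing constant = 0.129.
Largest term belongs to Central, so Central is most probable.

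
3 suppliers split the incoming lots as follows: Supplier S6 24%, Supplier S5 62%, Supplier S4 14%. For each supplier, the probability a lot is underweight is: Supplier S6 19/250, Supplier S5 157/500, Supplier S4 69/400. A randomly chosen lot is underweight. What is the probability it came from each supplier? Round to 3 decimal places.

Supplier S6 0.077, Supplier S5 0.821, Supplier S4 0.102

Compute prior × likelihood for every hypothesis:
  Supplier S6: 0.24 × 0.076 = 0.01824
  Supplier S5: 0.62 × 0.314 = 0.19468
  Supplier S4: 0.14 × 0.1725 = 0.02415
Normalizing constant = 0.23707.
P(Supplier S6 | underweight) = 0.01824/0.23707 ≈ 0.077
P(Supplier S5 | underweight) = 0.19468/0.23707 ≈ 0.821
P(Supplier S4 | underweight) = 0.02415/0.23707 ≈ 0.102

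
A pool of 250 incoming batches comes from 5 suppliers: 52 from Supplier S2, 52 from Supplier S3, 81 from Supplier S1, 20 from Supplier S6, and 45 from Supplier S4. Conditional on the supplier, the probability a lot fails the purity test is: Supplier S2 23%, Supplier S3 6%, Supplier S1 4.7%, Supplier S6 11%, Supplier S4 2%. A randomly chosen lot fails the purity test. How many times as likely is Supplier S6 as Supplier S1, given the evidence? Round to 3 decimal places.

0.578

Unnormalized posteriors (prior × likelihood):
  Supplier S2: 0.208 × 0.23 = 0.04784
  Supplier S3: 0.208 × 0.06 = 0.01248
  Supplier S1: 0.324 × 0.047 = 0.015228
  Supplier S6: 0.08 × 0.11 = 0.0088
  Supplier S4: 0.18 × 0.02 = 0.0036
Sum = 0.087948.
The ratio is 0.0088 / 0.015228 (the normalizer cancels) = 0.578.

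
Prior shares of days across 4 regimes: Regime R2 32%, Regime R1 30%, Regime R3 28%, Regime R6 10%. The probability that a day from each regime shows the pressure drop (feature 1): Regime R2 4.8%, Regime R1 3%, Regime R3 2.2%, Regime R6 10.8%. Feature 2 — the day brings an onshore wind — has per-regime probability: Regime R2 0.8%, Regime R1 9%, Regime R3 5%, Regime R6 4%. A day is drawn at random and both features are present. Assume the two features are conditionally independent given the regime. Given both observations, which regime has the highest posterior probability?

Unnormalized posteriors (prior × likelihood):
  Regime R2: 0.32 × 0.048 × 0.008 = 0.00012288
  Regime R1: 0.3 × 0.03 × 0.09 = 0.00081
  Regime R3: 0.28 × 0.022 × 0.05 = 0.000308
  Regime R6: 0.1 × 0.108 × 0.04 = 0.000432
Total = 0.00167288.
Largest term belongs to Regime R1, so Regime R1 is most probable.

Regime R1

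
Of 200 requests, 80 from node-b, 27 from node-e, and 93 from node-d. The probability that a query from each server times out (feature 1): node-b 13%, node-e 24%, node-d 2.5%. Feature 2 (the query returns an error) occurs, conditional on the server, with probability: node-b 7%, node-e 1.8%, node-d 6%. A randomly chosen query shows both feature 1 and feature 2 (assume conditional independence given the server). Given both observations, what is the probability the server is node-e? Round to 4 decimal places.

By Bayes' rule, posterior ∝ prior × likelihood:
  node-b: 0.4 × 0.13 × 0.07 = 0.00364
  node-e: 0.135 × 0.24 × 0.018 = 0.0005832
  node-d: 0.465 × 0.025 × 0.06 = 0.0006975
Total = 0.0049207.
P(node-e | evidence) = 0.0005832 / 0.0049207 ≈ 0.1185.

0.1185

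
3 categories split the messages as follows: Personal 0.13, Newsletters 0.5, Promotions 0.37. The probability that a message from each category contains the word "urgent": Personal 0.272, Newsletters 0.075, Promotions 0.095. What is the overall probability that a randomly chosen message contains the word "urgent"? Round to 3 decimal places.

0.108

Prior × likelihood for each hypothesis:
  Personal: 0.13 × 0.272 = 0.03536
  Newsletters: 0.5 × 0.075 = 0.0375
  Promotions: 0.37 × 0.095 = 0.03515
P(urgent-flag) = 0.03536 + 0.0375 + 0.03515 = 0.10801 → 0.108.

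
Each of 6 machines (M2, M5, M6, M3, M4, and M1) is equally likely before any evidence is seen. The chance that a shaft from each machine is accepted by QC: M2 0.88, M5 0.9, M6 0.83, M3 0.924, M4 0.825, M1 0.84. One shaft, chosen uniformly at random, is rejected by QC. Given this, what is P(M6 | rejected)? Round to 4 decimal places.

Taking complements, P(rejected | each) = M2 0.12, M5 0.1, M6 0.17, M3 0.076, M4 0.175, M1 0.16.
With a uniform prior (1/6 each), posterior ∝ likelihood:
  M2: 0.12
  M5: 0.1
  M6: 0.17
  M3: 0.076
  M4: 0.175
  M1: 0.16
Normalizing constant = 0.801.
P(M6 | evidence) = 0.17 / 0.801 ≈ 0.2122.

0.2122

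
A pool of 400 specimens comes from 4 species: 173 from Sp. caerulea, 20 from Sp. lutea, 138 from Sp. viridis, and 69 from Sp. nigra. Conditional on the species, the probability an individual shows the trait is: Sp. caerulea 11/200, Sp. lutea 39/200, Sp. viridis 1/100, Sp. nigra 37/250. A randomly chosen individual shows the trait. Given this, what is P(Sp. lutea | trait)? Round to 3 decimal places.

Prior × likelihood for each hypothesis:
  Sp. caerulea: 0.4325 × 0.055 = 0.0237875
  Sp. lutea: 0.05 × 0.195 = 0.00975
  Sp. viridis: 0.345 × 0.01 = 0.00345
  Sp. nigra: 0.1725 × 0.148 = 0.02553
Normalizing constant = 0.0625175.
P(Sp. lutea | evidence) = 0.00975 / 0.0625175 ≈ 0.156.

0.156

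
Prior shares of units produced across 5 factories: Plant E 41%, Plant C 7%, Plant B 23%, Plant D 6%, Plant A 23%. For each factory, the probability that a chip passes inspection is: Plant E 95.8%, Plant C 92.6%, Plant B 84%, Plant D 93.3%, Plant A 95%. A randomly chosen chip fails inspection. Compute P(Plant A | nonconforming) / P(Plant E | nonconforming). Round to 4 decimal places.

0.6678

Taking complements, P(nonconforming | each) = Plant E 0.042, Plant C 0.074, Plant B 0.16, Plant D 0.067, Plant A 0.05.
Prior × likelihood for each hypothesis:
  Plant E: 0.41 × 0.042 = 0.01722
  Plant C: 0.07 × 0.074 = 0.00518
  Plant B: 0.23 × 0.16 = 0.0368
  Plant D: 0.06 × 0.067 = 0.00402
  Plant A: 0.23 × 0.05 = 0.0115
Normalizing constant = 0.07472.
The ratio is 0.0115 / 0.01722 (the normalizer cancels) = 0.6678.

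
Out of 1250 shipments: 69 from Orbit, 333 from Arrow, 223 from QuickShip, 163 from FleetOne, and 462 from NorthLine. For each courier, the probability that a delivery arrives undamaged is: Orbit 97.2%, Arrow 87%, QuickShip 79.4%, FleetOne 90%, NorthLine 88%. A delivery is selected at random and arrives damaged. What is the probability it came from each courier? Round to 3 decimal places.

Taking complements, P(damaged | each) = Orbit 0.028, Arrow 0.13, QuickShip 0.206, FleetOne 0.1, NorthLine 0.12.
By Bayes' rule, posterior ∝ prior × likelihood:
  Orbit: 0.0552 × 0.028 = 0.0015456
  Arrow: 0.2664 × 0.13 = 0.034632
  QuickShip: 0.1784 × 0.206 = 0.0367504
  FleetOne: 0.1304 × 0.1 = 0.01304
  NorthLine: 0.3696 × 0.12 = 0.044352
Total = 0.13032.
P(Orbit | damaged) = 0.0015456/0.13032 ≈ 0.012
P(Arrow | damaged) = 0.034632/0.13032 ≈ 0.266
P(QuickShip | damaged) = 0.0367504/0.13032 ≈ 0.282
P(FleetOne | damaged) = 0.01304/0.13032 ≈ 0.100
P(NorthLine | damaged) = 0.044352/0.13032 ≈ 0.340
(Check: 0.012+0.266+0.282+0.100+0.340 = 1.000.)

Orbit 0.012, Arrow 0.266, QuickShip 0.282, FleetOne 0.100, NorthLine 0.340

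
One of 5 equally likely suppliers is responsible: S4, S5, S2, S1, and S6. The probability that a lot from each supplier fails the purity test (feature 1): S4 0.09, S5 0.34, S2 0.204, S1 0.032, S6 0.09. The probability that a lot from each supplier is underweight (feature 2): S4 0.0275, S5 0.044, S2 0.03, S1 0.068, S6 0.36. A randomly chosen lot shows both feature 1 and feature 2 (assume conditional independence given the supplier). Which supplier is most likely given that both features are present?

With a uniform prior (1/5 each), posterior ∝ likelihood:
  S4: 0.09 × 0.0275 = 0.002475
  S5: 0.34 × 0.044 = 0.01496
  S2: 0.204 × 0.03 = 0.00612
  S1: 0.032 × 0.068 = 0.002176
  S6: 0.09 × 0.36 = 0.0324
Normalizing constant = 0.058131.
Largest term belongs to S6, so S6 is most probable.

S6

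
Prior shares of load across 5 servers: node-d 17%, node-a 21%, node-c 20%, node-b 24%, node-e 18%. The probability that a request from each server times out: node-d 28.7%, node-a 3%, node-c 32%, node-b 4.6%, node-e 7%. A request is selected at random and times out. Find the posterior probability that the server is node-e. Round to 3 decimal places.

0.088

Compute prior × likelihood for every hypothesis:
  node-d: 0.17 × 0.287 = 0.04879
  node-a: 0.21 × 0.03 = 0.0063
  node-c: 0.2 × 0.32 = 0.064
  node-b: 0.24 × 0.046 = 0.01104
  node-e: 0.18 × 0.07 = 0.0126
Sum = 0.14273.
P(node-e | evidence) = 0.0126 / 0.14273 ≈ 0.088.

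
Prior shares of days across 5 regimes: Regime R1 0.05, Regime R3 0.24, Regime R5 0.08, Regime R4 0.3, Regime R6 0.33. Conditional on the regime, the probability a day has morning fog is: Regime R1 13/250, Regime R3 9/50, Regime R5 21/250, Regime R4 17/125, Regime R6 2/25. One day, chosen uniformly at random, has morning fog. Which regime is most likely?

Unnormalized posteriors (prior × likelihood):
  Regime R1: 0.05 × 0.052 = 0.0026
  Regime R3: 0.24 × 0.18 = 0.0432
  Regime R5: 0.08 × 0.084 = 0.00672
  Regime R4: 0.3 × 0.136 = 0.0408
  Regime R6: 0.33 × 0.08 = 0.0264
Total = 0.11972.
Largest term belongs to Regime R3, so Regime R3 is most probable.

Regime R3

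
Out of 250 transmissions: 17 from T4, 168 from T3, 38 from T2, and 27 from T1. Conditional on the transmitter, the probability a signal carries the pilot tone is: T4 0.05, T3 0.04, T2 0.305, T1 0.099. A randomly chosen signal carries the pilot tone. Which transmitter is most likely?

T2

Compute prior × likelihood for every hypothesis:
  T4: 0.068 × 0.05 = 0.0034
  T3: 0.672 × 0.04 = 0.02688
  T2: 0.152 × 0.305 = 0.04636
  T1: 0.108 × 0.099 = 0.010692
Total = 0.087332.
Largest term belongs to T2, so T2 is most probable.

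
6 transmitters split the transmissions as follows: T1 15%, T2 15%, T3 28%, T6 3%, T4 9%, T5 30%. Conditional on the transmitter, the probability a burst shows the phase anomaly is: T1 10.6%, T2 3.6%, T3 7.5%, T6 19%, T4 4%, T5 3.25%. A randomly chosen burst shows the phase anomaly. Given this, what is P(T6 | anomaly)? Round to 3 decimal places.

0.093

By Bayes' rule, posterior ∝ prior × likelihood:
  T1: 0.15 × 0.106 = 0.0159
  T2: 0.15 × 0.036 = 0.0054
  T3: 0.28 × 0.075 = 0.021
  T6: 0.03 × 0.19 = 0.0057
  T4: 0.09 × 0.04 = 0.0036
  T5: 0.3 × 0.0325 = 0.00975
Sum = 0.06135.
P(T6 | evidence) = 0.0057 / 0.06135 ≈ 0.093.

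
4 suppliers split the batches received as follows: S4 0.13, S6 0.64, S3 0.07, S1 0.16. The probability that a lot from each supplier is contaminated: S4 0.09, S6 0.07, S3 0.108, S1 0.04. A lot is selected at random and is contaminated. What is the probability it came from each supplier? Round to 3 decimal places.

S4 0.166, S6 0.636, S3 0.107, S1 0.091

By Bayes' rule, posterior ∝ prior × likelihood:
  S4: 0.13 × 0.09 = 0.0117
  S6: 0.64 × 0.07 = 0.0448
  S3: 0.07 × 0.108 = 0.00756
  S1: 0.16 × 0.04 = 0.0064
Normalizing constant = 0.07046.
P(S4 | contaminated) = 0.0117/0.07046 ≈ 0.166
P(S6 | contaminated) = 0.0448/0.07046 ≈ 0.636
P(S3 | contaminated) = 0.00756/0.07046 ≈ 0.107
P(S1 | contaminated) = 0.0064/0.07046 ≈ 0.091
(Check: 0.166+0.636+0.107+0.091 = 1.000.)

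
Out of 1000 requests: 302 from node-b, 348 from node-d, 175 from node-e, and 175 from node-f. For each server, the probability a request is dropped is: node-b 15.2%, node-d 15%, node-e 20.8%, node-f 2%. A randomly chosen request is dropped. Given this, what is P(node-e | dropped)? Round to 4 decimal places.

0.2638

Unnormalized posteriors (prior × likelihood):
  node-b: 0.302 × 0.152 = 0.045904
  node-d: 0.348 × 0.15 = 0.0522
  node-e: 0.175 × 0.208 = 0.0364
  node-f: 0.175 × 0.02 = 0.0035
Sum = 0.138004.
P(node-e | evidence) = 0.0364 / 0.138004 ≈ 0.2638.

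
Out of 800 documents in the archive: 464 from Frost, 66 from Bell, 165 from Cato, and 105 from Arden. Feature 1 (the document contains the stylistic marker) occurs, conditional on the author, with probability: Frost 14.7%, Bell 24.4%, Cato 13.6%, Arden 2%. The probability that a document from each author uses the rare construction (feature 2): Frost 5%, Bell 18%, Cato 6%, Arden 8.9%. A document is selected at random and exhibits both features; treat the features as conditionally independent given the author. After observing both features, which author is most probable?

By Bayes' rule, posterior ∝ prior × likelihood:
  Frost: 0.58 × 0.147 × 0.05 = 0.004263
  Bell: 0.0825 × 0.244 × 0.18 = 0.0036234
  Cato: 0.20625 × 0.136 × 0.06 = 0.001683
  Arden: 0.13125 × 0.02 × 0.089 = 0.000233625
Total = 0.009803025.
Largest term belongs to Frost, so Frost is most probable.

Frost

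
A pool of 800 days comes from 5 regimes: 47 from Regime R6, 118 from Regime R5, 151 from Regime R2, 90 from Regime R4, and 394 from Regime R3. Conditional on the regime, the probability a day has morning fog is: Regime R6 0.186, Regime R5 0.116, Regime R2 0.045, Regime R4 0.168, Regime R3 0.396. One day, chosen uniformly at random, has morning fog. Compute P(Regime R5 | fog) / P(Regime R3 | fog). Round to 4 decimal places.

0.0877

Prior × likelihood for each hypothesis:
  Regime R6: 0.05875 × 0.186 = 0.0109275
  Regime R5: 0.1475 × 0.116 = 0.01711
  Regime R2: 0.18875 × 0.045 = 0.00849375
  Regime R4: 0.1125 × 0.168 = 0.0189
  Regime R3: 0.4925 × 0.396 = 0.19503
Total = 0.25046125.
The ratio is 0.01711 / 0.19503 (the normalizer cancels) = 0.0877.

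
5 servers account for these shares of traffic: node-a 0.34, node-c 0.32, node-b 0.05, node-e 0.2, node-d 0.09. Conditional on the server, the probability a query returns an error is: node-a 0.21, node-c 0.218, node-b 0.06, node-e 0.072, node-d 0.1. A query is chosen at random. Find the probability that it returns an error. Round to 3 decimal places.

Unnormalized posteriors (prior × likelihood):
  node-a: 0.34 × 0.21 = 0.0714
  node-c: 0.32 × 0.218 = 0.06976
  node-b: 0.05 × 0.06 = 0.003
  node-e: 0.2 × 0.072 = 0.0144
  node-d: 0.09 × 0.1 = 0.009
P(error) = 0.0714 + 0.06976 + 0.003 + 0.0144 + 0.009 = 0.16756 → 0.168.

0.168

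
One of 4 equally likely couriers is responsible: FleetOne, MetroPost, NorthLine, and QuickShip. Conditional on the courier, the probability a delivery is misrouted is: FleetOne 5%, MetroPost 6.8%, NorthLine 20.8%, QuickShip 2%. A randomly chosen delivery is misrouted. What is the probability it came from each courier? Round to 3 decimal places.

With a uniform prior (1/4 each), posterior ∝ likelihood:
  FleetOne: 0.05
  MetroPost: 0.068
  NorthLine: 0.208
  QuickShip: 0.02
Sum = 0.346.
P(FleetOne | misrouted) = 0.05/0.346 ≈ 0.145
P(MetroPost | misrouted) = 0.068/0.346 ≈ 0.197
P(NorthLine | misrouted) = 0.208/0.346 ≈ 0.601
P(QuickShip | misrouted) = 0.02/0.346 ≈ 0.058

FleetOne 0.145, MetroPost 0.197, NorthLine 0.601, QuickShip 0.058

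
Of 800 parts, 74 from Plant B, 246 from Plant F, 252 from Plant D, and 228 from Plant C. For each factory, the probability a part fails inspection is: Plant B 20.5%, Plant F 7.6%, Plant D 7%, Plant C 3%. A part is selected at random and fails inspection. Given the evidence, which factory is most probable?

Compute prior × likelihood for every hypothesis:
  Plant B: 0.0925 × 0.205 = 0.0189625
  Plant F: 0.3075 × 0.076 = 0.02337
  Plant D: 0.315 × 0.07 = 0.02205
  Plant C: 0.285 × 0.03 = 0.00855
Total = 0.0729325.
Largest term belongs to Plant F, so Plant F is most probable.

Plant F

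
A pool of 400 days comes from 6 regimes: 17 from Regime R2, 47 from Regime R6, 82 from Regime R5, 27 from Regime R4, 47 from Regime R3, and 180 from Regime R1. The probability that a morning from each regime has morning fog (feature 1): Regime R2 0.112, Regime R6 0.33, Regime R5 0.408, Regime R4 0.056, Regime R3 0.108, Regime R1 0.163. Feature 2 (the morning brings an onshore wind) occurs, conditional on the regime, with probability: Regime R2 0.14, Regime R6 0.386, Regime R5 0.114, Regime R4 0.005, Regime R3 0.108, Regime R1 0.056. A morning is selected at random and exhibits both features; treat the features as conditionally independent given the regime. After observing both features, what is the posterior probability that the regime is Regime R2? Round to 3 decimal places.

By Bayes' rule, posterior ∝ prior × likelihood:
  Regime R2: 0.0425 × 0.112 × 0.14 = 0.0006664
  Regime R6: 0.1175 × 0.33 × 0.386 = 0.01496715
  Regime R5: 0.205 × 0.408 × 0.114 = 0.00953496
  Regime R4: 0.0675 × 0.056 × 0.005 = 0.0000189
  Regime R3: 0.1175 × 0.108 × 0.108 = 0.00137052
  Regime R1: 0.45 × 0.163 × 0.056 = 0.0041076
Normalizing constant = 0.03066553.
P(Regime R2 | evidence) = 0.0006664 / 0.03066553 ≈ 0.022.

0.022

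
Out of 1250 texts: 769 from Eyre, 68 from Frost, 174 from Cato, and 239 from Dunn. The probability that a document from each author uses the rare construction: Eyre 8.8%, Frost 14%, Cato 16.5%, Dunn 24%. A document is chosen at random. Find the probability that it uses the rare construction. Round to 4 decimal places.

Unnormalized posteriors (prior × likelihood):
  Eyre: 0.6152 × 0.088 = 0.0541376
  Frost: 0.0544 × 0.14 = 0.007616
  Cato: 0.1392 × 0.165 = 0.022968
  Dunn: 0.1912 × 0.24 = 0.045888
P(rare-form) = 0.0541376 + 0.007616 + 0.022968 + 0.045888 = 0.1306096 → 0.1306.

0.1306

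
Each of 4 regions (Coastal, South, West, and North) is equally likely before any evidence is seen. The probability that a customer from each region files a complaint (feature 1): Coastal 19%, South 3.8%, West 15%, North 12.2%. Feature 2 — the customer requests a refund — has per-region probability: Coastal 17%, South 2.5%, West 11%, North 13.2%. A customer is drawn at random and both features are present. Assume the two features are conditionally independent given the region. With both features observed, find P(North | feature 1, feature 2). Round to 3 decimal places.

0.245

Since the prior is uniform, the posterior is proportional to the likelihood:
  Coastal: 0.19 × 0.17 = 0.0323
  South: 0.038 × 0.025 = 0.00095
  West: 0.15 × 0.11 = 0.0165
  North: 0.122 × 0.132 = 0.016104
Sum = 0.065854.
P(North | evidence) = 0.016104 / 0.065854 ≈ 0.245.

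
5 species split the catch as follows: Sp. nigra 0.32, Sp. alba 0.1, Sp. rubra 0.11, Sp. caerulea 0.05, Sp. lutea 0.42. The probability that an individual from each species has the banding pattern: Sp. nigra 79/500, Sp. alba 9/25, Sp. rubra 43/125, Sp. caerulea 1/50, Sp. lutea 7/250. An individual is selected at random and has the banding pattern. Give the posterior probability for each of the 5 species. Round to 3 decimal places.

Sp. nigra 0.369, Sp. alba 0.262, Sp. rubra 0.276, Sp. caerulea 0.007, Sp. lutea 0.086

Prior × likelihood for each hypothesis:
  Sp. nigra: 0.32 × 0.158 = 0.05056
  Sp. alba: 0.1 × 0.36 = 0.036
  Sp. rubra: 0.11 × 0.344 = 0.03784
  Sp. caerulea: 0.05 × 0.02 = 0.001
  Sp. lutea: 0.42 × 0.028 = 0.01176
Normalizing constant = 0.13716.
P(Sp. nigra | banded) = 0.05056/0.13716 ≈ 0.369
P(Sp. alba | banded) = 0.036/0.13716 ≈ 0.262
P(Sp. rubra | banded) = 0.03784/0.13716 ≈ 0.276
P(Sp. caerulea | banded) = 0.001/0.13716 ≈ 0.007
P(Sp. lutea | banded) = 0.01176/0.13716 ≈ 0.086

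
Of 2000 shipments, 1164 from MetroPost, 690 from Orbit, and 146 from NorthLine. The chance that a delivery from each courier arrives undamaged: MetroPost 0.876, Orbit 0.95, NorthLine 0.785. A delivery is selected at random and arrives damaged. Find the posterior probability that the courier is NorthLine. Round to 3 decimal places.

Taking complements, P(damaged | each) = MetroPost 0.124, Orbit 0.05, NorthLine 0.215.
Prior × likelihood for each hypothesis:
  MetroPost: 0.582 × 0.124 = 0.072168
  Orbit: 0.345 × 0.05 = 0.01725
  NorthLine: 0.073 × 0.215 = 0.015695
Total = 0.105113.
P(NorthLine | evidence) = 0.015695 / 0.105113 ≈ 0.149.

0.149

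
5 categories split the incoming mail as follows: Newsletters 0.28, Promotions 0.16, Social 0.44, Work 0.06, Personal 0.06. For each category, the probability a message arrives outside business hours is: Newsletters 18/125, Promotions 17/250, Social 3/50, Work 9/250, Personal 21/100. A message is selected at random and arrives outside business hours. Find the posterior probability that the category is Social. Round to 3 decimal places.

Prior × likelihood for each hypothesis:
  Newsletters: 0.28 × 0.144 = 0.04032
  Promotions: 0.16 × 0.068 = 0.01088
  Social: 0.44 × 0.06 = 0.0264
  Work: 0.06 × 0.036 = 0.00216
  Personal: 0.06 × 0.21 = 0.0126
Normalizing constant = 0.09236.
P(Social | evidence) = 0.0264 / 0.09236 ≈ 0.286.

0.286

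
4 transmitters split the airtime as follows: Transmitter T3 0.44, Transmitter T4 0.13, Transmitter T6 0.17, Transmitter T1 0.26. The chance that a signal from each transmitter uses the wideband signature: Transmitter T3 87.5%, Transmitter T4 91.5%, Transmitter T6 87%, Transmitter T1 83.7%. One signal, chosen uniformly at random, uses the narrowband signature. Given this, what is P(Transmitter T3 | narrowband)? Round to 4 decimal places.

0.4214

Taking complements, P(narrowband | each) = Transmitter T3 0.125, Transmitter T4 0.085, Transmitter T6 0.13, Transmitter T1 0.163.
Compute prior × likelihood for every hypothesis:
  Transmitter T3: 0.44 × 0.125 = 0.055
  Transmitter T4: 0.13 × 0.085 = 0.01105
  Transmitter T6: 0.17 × 0.13 = 0.0221
  Transmitter T1: 0.26 × 0.163 = 0.04238
Total = 0.13053.
P(Transmitter T3 | evidence) = 0.055 / 0.13053 ≈ 0.4214.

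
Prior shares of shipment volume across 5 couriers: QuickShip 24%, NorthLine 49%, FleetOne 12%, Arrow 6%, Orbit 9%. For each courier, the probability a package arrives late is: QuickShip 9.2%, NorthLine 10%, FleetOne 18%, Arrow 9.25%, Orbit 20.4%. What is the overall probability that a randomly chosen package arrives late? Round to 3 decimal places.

Compute prior × likelihood for every hypothesis:
  QuickShip: 0.24 × 0.092 = 0.02208
  NorthLine: 0.49 × 0.1 = 0.049
  FleetOne: 0.12 × 0.18 = 0.0216
  Arrow: 0.06 × 0.0925 = 0.00555
  Orbit: 0.09 × 0.204 = 0.01836
P(late) = 0.02208 + 0.049 + 0.0216 + 0.00555 + 0.01836 = 0.11659 → 0.117.

0.117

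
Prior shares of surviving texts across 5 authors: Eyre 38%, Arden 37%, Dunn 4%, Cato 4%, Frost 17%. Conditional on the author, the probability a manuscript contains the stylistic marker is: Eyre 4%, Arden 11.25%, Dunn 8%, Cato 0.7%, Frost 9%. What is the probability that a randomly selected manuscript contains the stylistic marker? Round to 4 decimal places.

By Bayes' rule, posterior ∝ prior × likelihood:
  Eyre: 0.38 × 0.04 = 0.0152
  Arden: 0.37 × 0.1125 = 0.041625
  Dunn: 0.04 × 0.08 = 0.0032
  Cato: 0.04 × 0.007 = 0.00028
  Frost: 0.17 × 0.09 = 0.0153
P(marker) = 0.0152 + 0.041625 + 0.0032 + 0.00028 + 0.0153 = 0.075605 → 0.0756.

0.0756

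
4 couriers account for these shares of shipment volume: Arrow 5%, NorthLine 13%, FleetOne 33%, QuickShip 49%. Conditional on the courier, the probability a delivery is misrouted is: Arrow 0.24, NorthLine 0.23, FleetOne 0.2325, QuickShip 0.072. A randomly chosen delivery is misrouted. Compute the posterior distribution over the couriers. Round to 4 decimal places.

Arrow 0.0780, NorthLine 0.1943, FleetOne 0.4985, QuickShip 0.2292

By Bayes' rule, posterior ∝ prior × likelihood:
  Arrow: 0.05 × 0.24 = 0.012
  NorthLine: 0.13 × 0.23 = 0.0299
  FleetOne: 0.33 × 0.2325 = 0.076725
  QuickShip: 0.49 × 0.072 = 0.03528
Normalizing constant = 0.153905.
P(Arrow | misrouted) = 0.012/0.153905 ≈ 0.0780
P(NorthLine | misrouted) = 0.0299/0.153905 ≈ 0.1943
P(FleetOne | misrouted) = 0.076725/0.153905 ≈ 0.4985
P(QuickShip | misrouted) = 0.03528/0.153905 ≈ 0.2292
(Check: 0.0780+0.1943+0.4985+0.2292 = 1.0000.)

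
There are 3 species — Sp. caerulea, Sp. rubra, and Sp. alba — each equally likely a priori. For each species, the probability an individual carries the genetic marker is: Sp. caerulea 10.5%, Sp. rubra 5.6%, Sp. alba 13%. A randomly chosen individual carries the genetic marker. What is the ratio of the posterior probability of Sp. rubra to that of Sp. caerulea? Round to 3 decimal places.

With a uniform prior (1/3 each), posterior ∝ likelihood:
  Sp. caerulea: 0.105
  Sp. rubra: 0.056
  Sp. alba: 0.13
Normalizing constant = 0.291.
The ratio is 0.056 / 0.105 (the normalizer cancels) = 0.533.

0.533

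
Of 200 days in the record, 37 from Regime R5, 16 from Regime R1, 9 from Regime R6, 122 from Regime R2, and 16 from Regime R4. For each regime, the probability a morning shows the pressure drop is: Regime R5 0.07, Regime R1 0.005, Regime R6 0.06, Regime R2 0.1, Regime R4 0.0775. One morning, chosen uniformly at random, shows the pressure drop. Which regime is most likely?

Regime R2

By Bayes' rule, posterior ∝ prior × likelihood:
  Regime R5: 0.185 × 0.07 = 0.01295
  Regime R1: 0.08 × 0.005 = 0.0004
  Regime R6: 0.045 × 0.06 = 0.0027
  Regime R2: 0.61 × 0.1 = 0.061
  Regime R4: 0.08 × 0.0775 = 0.0062
Sum = 0.08325.
Largest term belongs to Regime R2, so Regime R2 is most probable.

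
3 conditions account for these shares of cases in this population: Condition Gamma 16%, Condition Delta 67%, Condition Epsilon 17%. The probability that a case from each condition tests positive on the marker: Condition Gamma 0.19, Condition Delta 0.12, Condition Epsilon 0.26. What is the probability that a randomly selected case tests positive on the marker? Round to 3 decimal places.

0.155

Prior × likelihood for each hypothesis:
  Condition Gamma: 0.16 × 0.19 = 0.0304
  Condition Delta: 0.67 × 0.12 = 0.0804
  Condition Epsilon: 0.17 × 0.26 = 0.0442
P(marker-positive) = 0.0304 + 0.0804 + 0.0442 = 0.155 → 0.155.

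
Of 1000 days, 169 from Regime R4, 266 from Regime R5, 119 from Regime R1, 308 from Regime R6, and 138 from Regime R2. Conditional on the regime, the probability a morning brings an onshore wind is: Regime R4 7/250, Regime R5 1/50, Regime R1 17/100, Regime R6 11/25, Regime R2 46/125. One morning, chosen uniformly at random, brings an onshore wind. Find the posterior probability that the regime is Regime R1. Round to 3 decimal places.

0.093

Unnormalized posteriors (prior × likelihood):
  Regime R4: 0.169 × 0.028 = 0.004732
  Regime R5: 0.266 × 0.02 = 0.00532
  Regime R1: 0.119 × 0.17 = 0.02023
  Regime R6: 0.308 × 0.44 = 0.13552
  Regime R2: 0.138 × 0.368 = 0.050784
Sum = 0.216586.
P(Regime R1 | evidence) = 0.02023 / 0.216586 ≈ 0.093.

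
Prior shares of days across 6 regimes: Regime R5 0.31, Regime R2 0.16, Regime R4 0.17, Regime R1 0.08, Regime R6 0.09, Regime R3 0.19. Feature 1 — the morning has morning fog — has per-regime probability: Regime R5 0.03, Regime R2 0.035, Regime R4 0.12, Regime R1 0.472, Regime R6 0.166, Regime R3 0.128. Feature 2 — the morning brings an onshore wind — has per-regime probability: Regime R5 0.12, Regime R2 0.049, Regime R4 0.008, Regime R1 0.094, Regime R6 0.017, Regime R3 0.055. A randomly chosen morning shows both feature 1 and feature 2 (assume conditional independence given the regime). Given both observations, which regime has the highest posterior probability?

Regime R1

Compute prior × likelihood for every hypothesis:
  Regime R5: 0.31 × 0.03 × 0.12 = 0.001116
  Regime R2: 0.16 × 0.035 × 0.049 = 0.0002744
  Regime R4: 0.17 × 0.12 × 0.008 = 0.0001632
  Regime R1: 0.08 × 0.472 × 0.094 = 0.00354944
  Regime R6: 0.09 × 0.166 × 0.017 = 0.00025398
  Regime R3: 0.19 × 0.128 × 0.055 = 0.0013376
Normalizing constant = 0.00669462.
Largest term belongs to Regime R1, so Regime R1 is most probable.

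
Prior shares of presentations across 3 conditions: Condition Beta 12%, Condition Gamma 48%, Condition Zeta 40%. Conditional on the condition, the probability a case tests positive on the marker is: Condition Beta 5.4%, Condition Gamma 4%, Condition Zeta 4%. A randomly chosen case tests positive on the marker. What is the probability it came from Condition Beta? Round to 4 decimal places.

0.1555

By Bayes' rule, posterior ∝ prior × likelihood:
  Condition Beta: 0.12 × 0.054 = 0.00648
  Condition Gamma: 0.48 × 0.04 = 0.0192
  Condition Zeta: 0.4 × 0.04 = 0.016
Sum = 0.04168.
P(Condition Beta | evidence) = 0.00648 / 0.04168 ≈ 0.1555.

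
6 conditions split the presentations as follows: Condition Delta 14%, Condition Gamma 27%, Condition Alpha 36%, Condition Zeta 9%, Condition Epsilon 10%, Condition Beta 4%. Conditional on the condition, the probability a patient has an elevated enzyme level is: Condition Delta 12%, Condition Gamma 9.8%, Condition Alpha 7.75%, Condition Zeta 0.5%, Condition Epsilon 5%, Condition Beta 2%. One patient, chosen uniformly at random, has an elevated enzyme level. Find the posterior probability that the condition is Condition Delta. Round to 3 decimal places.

Unnormalized posteriors (prior × likelihood):
  Condition Delta: 0.14 × 0.12 = 0.0168
  Condition Gamma: 0.27 × 0.098 = 0.02646
  Condition Alpha: 0.36 × 0.0775 = 0.0279
  Condition Zeta: 0.09 × 0.005 = 0.00045
  Condition Epsilon: 0.1 × 0.05 = 0.005
  Condition Beta: 0.04 × 0.02 = 0.0008
Normalizing constant = 0.07741.
P(Condition Delta | evidence) = 0.0168 / 0.07741 ≈ 0.217.

0.217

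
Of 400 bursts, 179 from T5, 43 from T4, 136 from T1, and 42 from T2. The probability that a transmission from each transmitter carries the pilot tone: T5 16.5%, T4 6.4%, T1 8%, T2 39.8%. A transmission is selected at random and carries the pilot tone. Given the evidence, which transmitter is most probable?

Prior × likelihood for each hypothesis:
  T5: 0.4475 × 0.165 = 0.0738375
  T4: 0.1075 × 0.064 = 0.00688
  T1: 0.34 × 0.08 = 0.0272
  T2: 0.105 × 0.398 = 0.04179
Total = 0.1497075.
Largest term belongs to T5, so T5 is most probable.

T5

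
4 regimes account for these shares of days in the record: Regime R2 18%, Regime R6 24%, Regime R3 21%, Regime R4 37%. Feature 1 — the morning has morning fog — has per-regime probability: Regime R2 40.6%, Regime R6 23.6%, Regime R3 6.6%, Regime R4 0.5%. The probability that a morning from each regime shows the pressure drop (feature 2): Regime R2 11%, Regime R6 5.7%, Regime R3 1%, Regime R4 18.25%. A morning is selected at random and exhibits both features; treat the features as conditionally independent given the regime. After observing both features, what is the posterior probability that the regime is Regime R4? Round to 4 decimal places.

Prior × likelihood for each hypothesis:
  Regime R2: 0.18 × 0.406 × 0.11 = 0.0080388
  Regime R6: 0.24 × 0.236 × 0.057 = 0.00322848
  Regime R3: 0.21 × 0.066 × 0.01 = 0.0001386
  Regime R4: 0.37 × 0.005 × 0.1825 = 0.000337625
Normalizing constant = 0.011743505.
P(Regime R4 | evidence) = 0.000337625 / 0.011743505 ≈ 0.0287.

0.0287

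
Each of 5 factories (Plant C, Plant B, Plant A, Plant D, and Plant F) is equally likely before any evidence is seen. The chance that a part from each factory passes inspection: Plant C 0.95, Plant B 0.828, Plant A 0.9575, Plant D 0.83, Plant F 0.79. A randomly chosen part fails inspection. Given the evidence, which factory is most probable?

Taking complements, P(nonconforming | each) = Plant C 0.05, Plant B 0.172, Plant A 0.0425, Plant D 0.17, Plant F 0.21.
With a uniform prior (1/5 each), posterior ∝ likelihood:
  Plant C: 0.05
  Plant B: 0.172
  Plant A: 0.0425
  Plant D: 0.17
  Plant F: 0.21
Total = 0.6445.
Largest term belongs to Plant F, so Plant F is most probable.

Plant F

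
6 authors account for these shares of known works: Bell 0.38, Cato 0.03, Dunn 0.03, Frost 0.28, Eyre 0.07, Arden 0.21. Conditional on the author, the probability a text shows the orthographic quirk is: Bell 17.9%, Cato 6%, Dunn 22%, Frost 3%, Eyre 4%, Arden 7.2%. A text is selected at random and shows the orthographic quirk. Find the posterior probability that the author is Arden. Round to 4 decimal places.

0.1472

Compute prior × likelihood for every hypothesis:
  Bell: 0.38 × 0.179 = 0.06802
  Cato: 0.03 × 0.06 = 0.0018
  Dunn: 0.03 × 0.22 = 0.0066
  Frost: 0.28 × 0.03 = 0.0084
  Eyre: 0.07 × 0.04 = 0.0028
  Arden: 0.21 × 0.072 = 0.01512
Total = 0.10274.
P(Arden | evidence) = 0.01512 / 0.10274 ≈ 0.1472.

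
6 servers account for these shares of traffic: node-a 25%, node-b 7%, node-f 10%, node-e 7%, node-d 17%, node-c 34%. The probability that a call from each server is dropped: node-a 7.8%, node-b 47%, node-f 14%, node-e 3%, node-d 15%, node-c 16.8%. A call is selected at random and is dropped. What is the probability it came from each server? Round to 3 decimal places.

Compute prior × likelihood for every hypothesis:
  node-a: 0.25 × 0.078 = 0.0195
  node-b: 0.07 × 0.47 = 0.0329
  node-f: 0.1 × 0.14 = 0.014
  node-e: 0.07 × 0.03 = 0.0021
  node-d: 0.17 × 0.15 = 0.0255
  node-c: 0.34 × 0.168 = 0.05712
Sum = 0.15112.
P(node-a | dropped) = 0.0195/0.15112 ≈ 0.129
P(node-b | dropped) = 0.0329/0.15112 ≈ 0.218
P(node-f | dropped) = 0.014/0.15112 ≈ 0.093
P(node-e | dropped) = 0.0021/0.15112 ≈ 0.014
P(node-d | dropped) = 0.0255/0.15112 ≈ 0.169
P(node-c | dropped) = 0.05712/0.15112 ≈ 0.378
(Check: 0.129+0.218+0.093+0.014+0.169+0.378 = 1.001.)

node-a 0.129, node-b 0.218, node-f 0.093, node-e 0.014, node-d 0.169, node-c 0.378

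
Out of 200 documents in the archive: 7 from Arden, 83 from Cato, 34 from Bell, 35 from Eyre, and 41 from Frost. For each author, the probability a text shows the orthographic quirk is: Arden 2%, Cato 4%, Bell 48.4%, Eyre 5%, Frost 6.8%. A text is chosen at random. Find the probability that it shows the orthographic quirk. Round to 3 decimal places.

By Bayes' rule, posterior ∝ prior × likelihood:
  Arden: 0.035 × 0.02 = 0.0007
  Cato: 0.415 × 0.04 = 0.0166
  Bell: 0.17 × 0.484 = 0.08228
  Eyre: 0.175 × 0.05 = 0.00875
  Frost: 0.205 × 0.068 = 0.01394
P(quirk) = 0.0007 + 0.0166 + 0.08228 + 0.00875 + 0.01394 = 0.12227 → 0.122.

0.122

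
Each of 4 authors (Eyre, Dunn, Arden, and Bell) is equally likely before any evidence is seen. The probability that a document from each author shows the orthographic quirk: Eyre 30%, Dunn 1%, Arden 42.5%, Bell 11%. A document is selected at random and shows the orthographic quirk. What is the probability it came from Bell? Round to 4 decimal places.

0.1302

Since the prior is uniform, the posterior is proportional to the likelihood:
  Eyre: 0.3
  Dunn: 0.01
  Arden: 0.425
  Bell: 0.11
Normalizing constant = 0.845.
P(Bell | evidence) = 0.11 / 0.845 ≈ 0.1302.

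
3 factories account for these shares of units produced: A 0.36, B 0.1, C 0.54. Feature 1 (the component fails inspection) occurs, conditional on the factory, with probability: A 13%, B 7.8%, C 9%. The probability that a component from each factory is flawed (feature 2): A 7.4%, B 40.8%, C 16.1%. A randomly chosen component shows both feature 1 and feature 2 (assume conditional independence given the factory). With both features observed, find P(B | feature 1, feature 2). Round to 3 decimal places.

0.220

Prior × likelihood for each hypothesis:
  A: 0.36 × 0.13 × 0.074 = 0.0034632
  B: 0.1 × 0.078 × 0.408 = 0.0031824
  C: 0.54 × 0.09 × 0.161 = 0.0078246
Total = 0.0144702.
P(B | evidence) = 0.0031824 / 0.0144702 ≈ 0.220.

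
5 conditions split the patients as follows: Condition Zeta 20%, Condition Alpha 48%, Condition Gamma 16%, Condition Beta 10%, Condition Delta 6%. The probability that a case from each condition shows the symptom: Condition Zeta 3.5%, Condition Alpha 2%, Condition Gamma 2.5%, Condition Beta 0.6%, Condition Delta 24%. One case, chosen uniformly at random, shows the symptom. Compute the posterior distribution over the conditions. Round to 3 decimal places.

Unnormalized posteriors (prior × likelihood):
  Condition Zeta: 0.2 × 0.035 = 0.007
  Condition Alpha: 0.48 × 0.02 = 0.0096
  Condition Gamma: 0.16 × 0.025 = 0.004
  Condition Beta: 0.1 × 0.006 = 0.0006
  Condition Delta: 0.06 × 0.24 = 0.0144
Sum = 0.0356.
P(Condition Zeta | symptomatic) = 0.007/0.0356 ≈ 0.197
P(Condition Alpha | symptomatic) = 0.0096/0.0356 ≈ 0.270
P(Condition Gamma | symptomatic) = 0.004/0.0356 ≈ 0.112
P(Condition Beta | symptomatic) = 0.0006/0.0356 ≈ 0.017
P(Condition Delta | symptomatic) = 0.0144/0.0356 ≈ 0.404
(Check: 0.197+0.270+0.112+0.017+0.404 = 1.000.)

Condition Zeta 0.197, Condition Alpha 0.270, Condition Gamma 0.112, Condition Beta 0.017, Condition Delta 0.404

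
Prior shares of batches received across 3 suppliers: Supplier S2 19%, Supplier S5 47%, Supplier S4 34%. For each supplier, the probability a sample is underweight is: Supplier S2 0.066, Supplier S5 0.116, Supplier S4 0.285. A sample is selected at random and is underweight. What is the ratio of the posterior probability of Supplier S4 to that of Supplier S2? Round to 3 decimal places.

Prior × likelihood for each hypothesis:
  Supplier S2: 0.19 × 0.066 = 0.01254
  Supplier S5: 0.47 × 0.116 = 0.05452
  Supplier S4: 0.34 × 0.285 = 0.0969
Total = 0.16396.
The ratio is 0.0969 / 0.01254 (the normalizer cancels) = 7.727.

7.727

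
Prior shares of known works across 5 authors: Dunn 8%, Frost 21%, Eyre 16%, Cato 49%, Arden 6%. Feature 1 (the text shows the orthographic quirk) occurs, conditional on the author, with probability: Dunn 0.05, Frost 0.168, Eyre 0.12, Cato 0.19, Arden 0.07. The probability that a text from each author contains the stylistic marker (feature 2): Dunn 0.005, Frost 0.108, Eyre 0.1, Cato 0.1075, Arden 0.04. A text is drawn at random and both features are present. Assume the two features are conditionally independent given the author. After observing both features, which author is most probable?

Compute prior × likelihood for every hypothesis:
  Dunn: 0.08 × 0.05 × 0.005 = 0.00002
  Frost: 0.21 × 0.168 × 0.108 = 0.00381024
  Eyre: 0.16 × 0.12 × 0.1 = 0.00192
  Cato: 0.49 × 0.19 × 0.1075 = 0.01000825
  Arden: 0.06 × 0.07 × 0.04 = 0.000168
Total = 0.01592649.
Largest term belongs to Cato, so Cato is most probable.

Cato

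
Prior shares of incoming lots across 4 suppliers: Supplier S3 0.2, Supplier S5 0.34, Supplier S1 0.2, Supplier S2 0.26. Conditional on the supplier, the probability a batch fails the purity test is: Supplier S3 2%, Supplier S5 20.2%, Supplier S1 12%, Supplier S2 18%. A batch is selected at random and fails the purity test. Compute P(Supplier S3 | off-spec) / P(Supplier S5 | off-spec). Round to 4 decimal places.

Prior × likelihood for each hypothesis:
  Supplier S3: 0.2 × 0.02 = 0.004
  Supplier S5: 0.34 × 0.202 = 0.06868
  Supplier S1: 0.2 × 0.12 = 0.024
  Supplier S2: 0.26 × 0.18 = 0.0468
Sum = 0.14348.
The ratio is 0.004 / 0.06868 (the normalizer cancels) = 0.0582.

0.0582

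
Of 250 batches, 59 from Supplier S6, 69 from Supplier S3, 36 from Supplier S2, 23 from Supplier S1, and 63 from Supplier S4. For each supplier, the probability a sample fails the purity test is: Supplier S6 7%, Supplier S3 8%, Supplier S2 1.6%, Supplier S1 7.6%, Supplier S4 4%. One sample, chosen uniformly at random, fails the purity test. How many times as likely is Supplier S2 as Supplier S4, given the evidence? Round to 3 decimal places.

0.229

Prior × likelihood for each hypothesis:
  Supplier S6: 0.236 × 0.07 = 0.01652
  Supplier S3: 0.276 × 0.08 = 0.02208
  Supplier S2: 0.144 × 0.016 = 0.002304
  Supplier S1: 0.092 × 0.076 = 0.006992
  Supplier S4: 0.252 × 0.04 = 0.01008
Sum = 0.057976.
The ratio is 0.002304 / 0.01008 (the normalizer cancels) = 0.229.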